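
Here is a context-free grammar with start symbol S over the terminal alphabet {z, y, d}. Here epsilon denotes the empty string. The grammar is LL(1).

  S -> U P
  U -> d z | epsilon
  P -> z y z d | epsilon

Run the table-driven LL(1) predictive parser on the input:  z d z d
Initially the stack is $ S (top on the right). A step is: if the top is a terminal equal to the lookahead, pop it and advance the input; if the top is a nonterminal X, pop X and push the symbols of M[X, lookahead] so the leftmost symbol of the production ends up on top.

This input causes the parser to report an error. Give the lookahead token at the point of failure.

d

step 1: stack=$ S  input=z d z d $  — expand S -> U P
step 2: stack=$ P U  input=z d z d $  — expand U -> epsilon
step 3: stack=$ P  input=z d z d $  — expand P -> z y z d
step 4: stack=$ d z y z  input=z d z d $  — match z
step 5: stack=$ d z y  input=d z d $  — error: top is terminal y but lookahead is d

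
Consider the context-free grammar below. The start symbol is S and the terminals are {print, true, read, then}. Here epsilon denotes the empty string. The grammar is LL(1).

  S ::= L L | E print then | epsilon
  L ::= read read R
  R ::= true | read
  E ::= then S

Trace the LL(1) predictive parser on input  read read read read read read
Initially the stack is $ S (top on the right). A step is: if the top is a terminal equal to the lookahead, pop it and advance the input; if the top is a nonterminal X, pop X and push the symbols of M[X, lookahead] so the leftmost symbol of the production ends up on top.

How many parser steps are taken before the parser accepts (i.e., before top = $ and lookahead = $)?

11

      Stack            Input                            Action
   1  $ S              read read read read read read $  expand S ::= L L
   2  $ L L            read read read read read read $  expand L ::= read read R
   3  $ L R read read  read read read read read read $  match read
   4  $ L R read       read read read read read $       match read
   5  $ L R            read read read read $            expand R ::= read
   6  $ L read         read read read read $            match read
   7  $ L              read read read $                 expand L ::= read read R
   8  $ R read read    read read read $                 match read
   9  $ R read         read read $                      match read
  10  $ R              read $                           expand R ::= read
  11  $ read           read $                           match read
Accept reached after 11 steps.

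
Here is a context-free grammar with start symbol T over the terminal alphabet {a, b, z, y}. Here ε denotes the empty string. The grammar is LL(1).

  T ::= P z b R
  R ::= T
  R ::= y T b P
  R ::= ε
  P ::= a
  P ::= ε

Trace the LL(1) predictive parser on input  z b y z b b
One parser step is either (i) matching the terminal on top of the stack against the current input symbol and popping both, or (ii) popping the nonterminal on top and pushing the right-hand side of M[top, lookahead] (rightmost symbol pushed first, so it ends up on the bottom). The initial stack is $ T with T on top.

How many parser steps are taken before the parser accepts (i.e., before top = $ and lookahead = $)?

13

step 1: stack=$ T  input=z b y z b b $  — expand T ::= P z b R
step 2: stack=$ R b z P  input=z b y z b b $  — expand P ::= ε
step 3: stack=$ R b z  input=z b y z b b $  — match z
step 4: stack=$ R b  input=b y z b b $  — match b
step 5: stack=$ R  input=y z b b $  — expand R ::= y T b P
step 6: stack=$ P b T y  input=y z b b $  — match y
step 7: stack=$ P b T  input=z b b $  — expand T ::= P z b R
step 8: stack=$ P b R b z P  input=z b b $  — expand P ::= ε
step 9: stack=$ P b R b z  input=z b b $  — match z
step 10: stack=$ P b R b  input=b b $  — match b
step 11: stack=$ P b R  input=b $  — expand R ::= ε
step 12: stack=$ P b  input=b $  — match b
step 13: stack=$ P  input=$  — expand P ::= ε
Accept reached after 13 steps.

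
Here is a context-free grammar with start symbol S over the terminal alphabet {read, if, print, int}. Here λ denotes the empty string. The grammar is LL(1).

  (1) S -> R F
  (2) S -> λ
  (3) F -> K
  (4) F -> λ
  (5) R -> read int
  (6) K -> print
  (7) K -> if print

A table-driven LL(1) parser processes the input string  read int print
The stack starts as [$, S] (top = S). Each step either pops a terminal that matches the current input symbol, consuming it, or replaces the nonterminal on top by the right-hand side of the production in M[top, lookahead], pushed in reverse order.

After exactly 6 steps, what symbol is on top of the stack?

     Stack         Input             Action
  1  $ S           read int print $  expand S -> R F
  2  $ F R         read int print $  expand R -> read int
  3  $ F int read  read int print $  match read
  4  $ F int       int print $       match int
  5  $ F           print $           expand F -> K
  6  $ K           print $           expand K -> print
Stack after step 6: $ print (top = print).

print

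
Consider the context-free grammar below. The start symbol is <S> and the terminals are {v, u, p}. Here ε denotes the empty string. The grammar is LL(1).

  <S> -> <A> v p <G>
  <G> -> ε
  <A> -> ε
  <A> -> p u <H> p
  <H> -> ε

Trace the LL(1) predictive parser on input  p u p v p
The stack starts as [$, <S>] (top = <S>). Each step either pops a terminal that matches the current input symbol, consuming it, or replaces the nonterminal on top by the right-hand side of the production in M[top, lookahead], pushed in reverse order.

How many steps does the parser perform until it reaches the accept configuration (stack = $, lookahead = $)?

     Stack                Input        Action
  1  $ <S>                p u p v p $  expand <S> -> <A> v p <G>
  2  $ <G> p v <A>        p u p v p $  expand <A> -> p u <H> p
  3  $ <G> p v p <H> u p  p u p v p $  match p
  4  $ <G> p v p <H> u    u p v p $    match u
  5  $ <G> p v p <H>      p v p $      expand <H> -> ε
  6  $ <G> p v p          p v p $      match p
  7  $ <G> p v            v p $        match v
  8  $ <G> p              p $          match p
  9  $ <G>                $            expand <G> -> ε
Accept reached after 9 steps.

9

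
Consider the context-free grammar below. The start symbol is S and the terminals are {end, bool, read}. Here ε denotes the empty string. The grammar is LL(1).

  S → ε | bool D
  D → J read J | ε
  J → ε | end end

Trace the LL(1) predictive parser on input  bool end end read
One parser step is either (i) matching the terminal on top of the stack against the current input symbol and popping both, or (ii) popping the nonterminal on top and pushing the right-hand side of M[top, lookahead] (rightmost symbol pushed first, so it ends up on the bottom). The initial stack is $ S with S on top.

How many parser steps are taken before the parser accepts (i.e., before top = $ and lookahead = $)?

8

step 1: stack=$ S  input=bool end end read $  — expand S → bool D
step 2: stack=$ D bool  input=bool end end read $  — match bool
step 3: stack=$ D  input=end end read $  — expand D → J read J
step 4: stack=$ J read J  input=end end read $  — expand J → end end
step 5: stack=$ J read end end  input=end end read $  — match end
step 6: stack=$ J read end  input=end read $  — match end
step 7: stack=$ J read  input=read $  — match read
step 8: stack=$ J  input=$  — expand J → ε
Accept reached after 8 steps.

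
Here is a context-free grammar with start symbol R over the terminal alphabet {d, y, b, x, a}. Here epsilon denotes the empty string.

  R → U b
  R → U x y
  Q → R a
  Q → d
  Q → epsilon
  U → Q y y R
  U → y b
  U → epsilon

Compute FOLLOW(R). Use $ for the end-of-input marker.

FIRST(R) = {b, d, x, y}  (via U b, U x y)
FIRST(Q) = {epsilon, b, d, x, y}  (via R a)
FIRST(U) = {epsilon, b, d, x, y}  (via Q y y R)
FOLLOW(R) includes $ since R is the start symbol.
FOLLOW(Q): in U→Q y y R, Q is followed by y y R with FIRST {y}. Thus FOLLOW(Q) = {y}.
FOLLOW(U): in R→U b, U is followed by b with FIRST {b}; in R→U x y, U is followed by x y with FIRST {x}. Thus FOLLOW(U) = {b, x}.
FOLLOW(R): in Q→R a, R is followed by a with FIRST {a}; in U→Q y y R, the suffix after R is empty, so FOLLOW(R) ⊇ FOLLOW(U) = {b, x}. Thus FOLLOW(R) = {$, a, b, x}.

{$, a, b, x}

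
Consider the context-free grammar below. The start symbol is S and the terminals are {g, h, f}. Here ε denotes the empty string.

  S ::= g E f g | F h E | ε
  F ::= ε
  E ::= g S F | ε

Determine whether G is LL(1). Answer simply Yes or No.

Yes

FIRST(S) = {ε, g, h}
FIRST(F) = {ε}
FIRST(E) = {ε, g}
FOLLOW(S) = {$, f}
FOLLOW(F) = {$, f, h}
FOLLOW(E) = {$, f}
Each cell of M receives at most one production.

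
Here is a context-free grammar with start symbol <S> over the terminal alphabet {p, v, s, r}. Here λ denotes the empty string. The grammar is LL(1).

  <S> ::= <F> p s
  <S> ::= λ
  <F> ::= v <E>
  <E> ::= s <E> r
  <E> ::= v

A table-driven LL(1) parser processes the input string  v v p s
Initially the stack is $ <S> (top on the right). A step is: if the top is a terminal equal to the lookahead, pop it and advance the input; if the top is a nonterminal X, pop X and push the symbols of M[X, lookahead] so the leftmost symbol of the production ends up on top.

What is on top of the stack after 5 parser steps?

     Stack        Input      Action
  1  $ <S>        v v p s $  expand <S> ::= <F> p s
  2  $ s p <F>    v v p s $  expand <F> ::= v <E>
  3  $ s p <E> v  v v p s $  match v
  4  $ s p <E>    v p s $    expand <E> ::= v
  5  $ s p v      v p s $    match v
Stack after step 5: $ s p (top = p).

p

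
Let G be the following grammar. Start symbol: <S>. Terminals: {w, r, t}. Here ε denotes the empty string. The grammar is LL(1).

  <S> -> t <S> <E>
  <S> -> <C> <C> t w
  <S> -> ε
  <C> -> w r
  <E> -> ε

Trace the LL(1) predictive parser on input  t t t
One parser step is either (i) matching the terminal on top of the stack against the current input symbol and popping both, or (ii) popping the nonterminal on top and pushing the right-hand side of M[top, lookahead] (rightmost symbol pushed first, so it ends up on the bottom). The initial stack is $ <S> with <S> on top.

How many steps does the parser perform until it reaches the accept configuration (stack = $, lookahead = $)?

      Stack                Input    Action
   1  $ <S>                t t t $  expand <S> -> t <S> <E>
   2  $ <E> <S> t          t t t $  match t
   3  $ <E> <S>            t t $    expand <S> -> t <S> <E>
   4  $ <E> <E> <S> t      t t $    match t
   5  $ <E> <E> <S>        t $      expand <S> -> t <S> <E>
   6  $ <E> <E> <E> <S> t  t $      match t
   7  $ <E> <E> <E> <S>    $        expand <S> -> ε
   8  $ <E> <E> <E>        $        expand <E> -> ε
   9  $ <E> <E>            $        expand <E> -> ε
  10  $ <E>                $        expand <E> -> ε
Accept reached after 10 steps.

10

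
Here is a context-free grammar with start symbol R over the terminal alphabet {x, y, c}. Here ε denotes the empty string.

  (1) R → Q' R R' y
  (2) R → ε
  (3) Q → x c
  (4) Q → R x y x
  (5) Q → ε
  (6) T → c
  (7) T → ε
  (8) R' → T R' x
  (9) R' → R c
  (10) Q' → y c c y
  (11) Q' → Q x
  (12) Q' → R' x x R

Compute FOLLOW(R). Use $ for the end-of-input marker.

{$, c, x, y}

FIRST(T) = {ε, c}
FIRST(R) = {ε, c, x, y}  (via Q' R R' y)
FIRST(Q) = {ε, c, x, y}  (via R x y x)
FIRST(R') = {c, x, y}  (via T R' x, R c)
FIRST(Q') = {c, x, y}  (via Q x, R' x x R)
FOLLOW(R) includes $ since R is the start symbol.
FOLLOW(Q): in Q'→Q x, Q is followed by x with FIRST {x}. Thus FOLLOW(Q) = {x}.
FOLLOW(T): in R'→T R' x, T is followed by R' x with FIRST {c, x, y}. Thus FOLLOW(T) = {c, x, y}.
FOLLOW(R'): in R→Q' R R' y, R' is followed by y with FIRST {y}; in R'→T R' x, R' is followed by x with FIRST {x}; in Q'→R' x x R, R' is followed by x x R with FIRST {x}. Thus FOLLOW(R') = {x, y}.
FOLLOW(Q'): in R→Q' R R' y, Q' is followed by R R' y with FIRST {c, x, y}. Thus FOLLOW(Q') = {c, x, y}.
FOLLOW(R): in R→Q' R R' y, R is followed by R' y with FIRST {c, x, y}; in Q→R x y x, R is followed by x y x with FIRST {x}; in R'→R c, R is followed by c with FIRST {c}; in Q'→R' x x R, the suffix after R is empty, so FOLLOW(R) ⊇ FOLLOW(Q') = {c, x, y}. Thus FOLLOW(R) = {$, c, x, y}.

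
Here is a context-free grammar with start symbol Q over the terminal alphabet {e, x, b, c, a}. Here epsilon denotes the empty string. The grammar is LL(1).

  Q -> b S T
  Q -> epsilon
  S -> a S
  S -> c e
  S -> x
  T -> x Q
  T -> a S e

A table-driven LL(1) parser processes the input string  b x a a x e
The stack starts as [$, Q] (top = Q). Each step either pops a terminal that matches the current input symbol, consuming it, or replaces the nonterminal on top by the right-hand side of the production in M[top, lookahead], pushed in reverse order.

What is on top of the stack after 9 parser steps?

     Stack    Input          Action
  1  $ Q      b x a a x e $  expand Q -> b S T
  2  $ T S b  b x a a x e $  match b
  3  $ T S    x a a x e $    expand S -> x
  4  $ T x    x a a x e $    match x
  5  $ T      a a x e $      expand T -> a S e
  6  $ e S a  a a x e $      match a
  7  $ e S    a x e $        expand S -> a S
  8  $ e S a  a x e $        match a
  9  $ e S    x e $          expand S -> x
Stack after step 9: $ e x (top = x).

x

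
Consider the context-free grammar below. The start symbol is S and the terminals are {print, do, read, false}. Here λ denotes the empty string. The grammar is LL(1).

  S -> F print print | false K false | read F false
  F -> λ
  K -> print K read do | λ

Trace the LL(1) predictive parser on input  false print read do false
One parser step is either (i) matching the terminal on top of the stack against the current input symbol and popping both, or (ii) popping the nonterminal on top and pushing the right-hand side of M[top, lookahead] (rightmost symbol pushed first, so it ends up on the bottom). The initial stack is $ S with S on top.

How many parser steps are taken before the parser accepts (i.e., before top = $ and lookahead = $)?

     Stack                    Input                        Action
  1  $ S                      false print read do false $  expand S -> false K false
  2  $ false K false          false print read do false $  match false
  3  $ false K                print read do false $        expand K -> print K read do
  4  $ false do read K print  print read do false $        match print
  5  $ false do read K        read do false $              expand K -> λ
  6  $ false do read          read do false $              match read
  7  $ false do               do false $                   match do
  8  $ false                  false $                      match false
Accept reached after 8 steps.

8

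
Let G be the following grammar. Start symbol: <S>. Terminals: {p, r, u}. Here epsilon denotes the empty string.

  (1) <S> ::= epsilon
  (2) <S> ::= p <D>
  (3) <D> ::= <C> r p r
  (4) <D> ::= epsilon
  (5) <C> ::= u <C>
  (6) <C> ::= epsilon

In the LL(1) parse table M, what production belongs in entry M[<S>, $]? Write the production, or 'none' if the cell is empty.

FIRST(<S>) = {epsilon, p}
FIRST(<C>) = {epsilon, u}
FIRST(<D>) = {epsilon, r, u}  (via <C> r p r)
FOLLOW(<S>) includes $ since <S> is the start symbol.
FOLLOW(<S>): <S> appears on no right-hand side. Thus FOLLOW(<S>) = {$}.
For <S> ::= epsilon: FIRST(epsilon) = {epsilon}, so it goes in M[<S>, t] for t ∈ {}; since epsilon ∈ FIRST, also for every t ∈ FOLLOW(<S>) = {$}.
For <S> ::= p <D>: FIRST(p <D>) = {p}, so it goes in M[<S>, t] for t ∈ {p}.

<S> ::= epsilon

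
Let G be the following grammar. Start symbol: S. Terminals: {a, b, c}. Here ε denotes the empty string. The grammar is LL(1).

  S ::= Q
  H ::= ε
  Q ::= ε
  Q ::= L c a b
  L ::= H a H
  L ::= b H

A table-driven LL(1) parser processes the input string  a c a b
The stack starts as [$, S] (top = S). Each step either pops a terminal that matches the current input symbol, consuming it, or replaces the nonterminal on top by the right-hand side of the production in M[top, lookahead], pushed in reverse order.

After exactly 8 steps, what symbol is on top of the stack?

step 1: stack=$ S  input=a c a b $  — expand S ::= Q
step 2: stack=$ Q  input=a c a b $  — expand Q ::= L c a b
step 3: stack=$ b a c L  input=a c a b $  — expand L ::= H a H
step 4: stack=$ b a c H a H  input=a c a b $  — expand H ::= ε
step 5: stack=$ b a c H a  input=a c a b $  — match a
step 6: stack=$ b a c H  input=c a b $  — expand H ::= ε
step 7: stack=$ b a c  input=c a b $  — match c
step 8: stack=$ b a  input=a b $  — match a
Stack after step 8: $ b (top = b).

b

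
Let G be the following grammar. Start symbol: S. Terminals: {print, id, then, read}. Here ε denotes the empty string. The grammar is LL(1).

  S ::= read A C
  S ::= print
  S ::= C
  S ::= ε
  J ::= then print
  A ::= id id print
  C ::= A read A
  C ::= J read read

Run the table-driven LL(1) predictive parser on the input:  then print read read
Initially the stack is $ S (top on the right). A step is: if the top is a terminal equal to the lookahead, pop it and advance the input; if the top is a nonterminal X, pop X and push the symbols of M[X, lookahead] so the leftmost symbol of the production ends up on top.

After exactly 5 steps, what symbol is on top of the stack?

read

     Stack                   Input                   Action
  1  $ S                     then print read read $  expand S ::= C
  2  $ C                     then print read read $  expand C ::= J read read
  3  $ read read J           then print read read $  expand J ::= then print
  4  $ read read print then  then print read read $  match then
  5  $ read read print       print read read $       match print
Stack after step 5: $ read read (top = read).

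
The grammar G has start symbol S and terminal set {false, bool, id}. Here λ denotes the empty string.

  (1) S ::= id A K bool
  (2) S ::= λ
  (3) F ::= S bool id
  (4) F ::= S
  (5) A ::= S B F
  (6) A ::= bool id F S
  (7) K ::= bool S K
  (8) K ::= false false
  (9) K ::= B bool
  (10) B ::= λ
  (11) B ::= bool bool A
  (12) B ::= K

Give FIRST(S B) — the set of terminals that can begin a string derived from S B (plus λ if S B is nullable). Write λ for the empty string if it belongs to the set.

{λ, bool, false, id}

FIRST(S) = {λ, id}
FIRST(F) = {λ, bool, id}  (via S bool id, S)
FIRST(A) = {λ, bool, false, id}  (via S B F)
FIRST(K) = {bool, false}  (via B bool)
FIRST(B) = {λ, bool, false}  (via K)
FIRST(S B): take FIRST of each symbol in turn, carrying on past any symbol whose FIRST contains λ; result {λ, bool, false, id}.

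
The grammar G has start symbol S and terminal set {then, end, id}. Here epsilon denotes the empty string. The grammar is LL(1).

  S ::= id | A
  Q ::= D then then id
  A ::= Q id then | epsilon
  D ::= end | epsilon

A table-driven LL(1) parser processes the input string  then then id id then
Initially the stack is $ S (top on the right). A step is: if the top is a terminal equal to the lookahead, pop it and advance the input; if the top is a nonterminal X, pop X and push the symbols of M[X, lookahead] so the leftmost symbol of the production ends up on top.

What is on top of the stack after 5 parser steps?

then

step 1: stack=$ S  input=then then id id then $  — expand S ::= A
step 2: stack=$ A  input=then then id id then $  — expand A ::= Q id then
step 3: stack=$ then id Q  input=then then id id then $  — expand Q ::= D then then id
step 4: stack=$ then id id then then D  input=then then id id then $  — expand D ::= epsilon
step 5: stack=$ then id id then then  input=then then id id then $  — match then
Stack after step 5: $ then id id then (top = then).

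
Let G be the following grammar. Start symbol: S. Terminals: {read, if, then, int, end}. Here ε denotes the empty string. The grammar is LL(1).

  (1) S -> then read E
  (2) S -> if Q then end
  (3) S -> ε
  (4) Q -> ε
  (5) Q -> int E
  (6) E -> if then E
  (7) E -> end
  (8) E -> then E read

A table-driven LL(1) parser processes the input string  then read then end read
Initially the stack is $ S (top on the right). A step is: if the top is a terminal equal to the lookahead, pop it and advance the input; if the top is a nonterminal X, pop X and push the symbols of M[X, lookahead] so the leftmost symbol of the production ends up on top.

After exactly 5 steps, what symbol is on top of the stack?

     Stack          Input                      Action
  1  $ S            then read then end read $  expand S -> then read E
  2  $ E read then  then read then end read $  match then
  3  $ E read       read then end read $       match read
  4  $ E            then end read $            expand E -> then E read
  5  $ read E then  then end read $            match then
Stack after step 5: $ read E (top = E).

E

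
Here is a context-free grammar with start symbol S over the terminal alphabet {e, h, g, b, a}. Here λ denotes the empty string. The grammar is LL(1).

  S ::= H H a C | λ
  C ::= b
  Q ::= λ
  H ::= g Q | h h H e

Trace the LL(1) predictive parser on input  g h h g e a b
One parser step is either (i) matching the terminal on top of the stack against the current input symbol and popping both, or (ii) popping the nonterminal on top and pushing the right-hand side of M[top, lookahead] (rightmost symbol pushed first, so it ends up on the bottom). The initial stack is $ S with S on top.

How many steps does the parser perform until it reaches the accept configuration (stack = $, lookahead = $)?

step 1: stack=$ S  input=g h h g e a b $  — expand S ::= H H a C
step 2: stack=$ C a H H  input=g h h g e a b $  — expand H ::= g Q
step 3: stack=$ C a H Q g  input=g h h g e a b $  — match g
step 4: stack=$ C a H Q  input=h h g e a b $  — expand Q ::= λ
step 5: stack=$ C a H  input=h h g e a b $  — expand H ::= h h H e
step 6: stack=$ C a e H h h  input=h h g e a b $  — match h
step 7: stack=$ C a e H h  input=h g e a b $  — match h
step 8: stack=$ C a e H  input=g e a b $  — expand H ::= g Q
step 9: stack=$ C a e Q g  input=g e a b $  — match g
step 10: stack=$ C a e Q  input=e a b $  — expand Q ::= λ
step 11: stack=$ C a e  input=e a b $  — match e
step 12: stack=$ C a  input=a b $  — match a
step 13: stack=$ C  input=b $  — expand C ::= b
step 14: stack=$ b  input=b $  — match b
Accept reached after 14 steps.

14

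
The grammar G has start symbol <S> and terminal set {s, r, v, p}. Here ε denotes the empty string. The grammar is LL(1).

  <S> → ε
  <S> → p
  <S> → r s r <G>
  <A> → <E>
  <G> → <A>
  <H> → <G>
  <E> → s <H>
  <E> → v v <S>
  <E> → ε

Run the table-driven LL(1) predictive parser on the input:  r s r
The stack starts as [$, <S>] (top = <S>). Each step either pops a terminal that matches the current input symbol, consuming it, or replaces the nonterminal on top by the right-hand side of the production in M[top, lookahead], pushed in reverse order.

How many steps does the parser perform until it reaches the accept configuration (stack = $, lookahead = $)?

7

     Stack        Input    Action
  1  $ <S>        r s r $  expand <S> → r s r <G>
  2  $ <G> r s r  r s r $  match r
  3  $ <G> r s    s r $    match s
  4  $ <G> r      r $      match r
  5  $ <G>        $        expand <G> → <A>
  6  $ <A>        $        expand <A> → <E>
  7  $ <E>        $        expand <E> → ε
Accept reached after 7 steps.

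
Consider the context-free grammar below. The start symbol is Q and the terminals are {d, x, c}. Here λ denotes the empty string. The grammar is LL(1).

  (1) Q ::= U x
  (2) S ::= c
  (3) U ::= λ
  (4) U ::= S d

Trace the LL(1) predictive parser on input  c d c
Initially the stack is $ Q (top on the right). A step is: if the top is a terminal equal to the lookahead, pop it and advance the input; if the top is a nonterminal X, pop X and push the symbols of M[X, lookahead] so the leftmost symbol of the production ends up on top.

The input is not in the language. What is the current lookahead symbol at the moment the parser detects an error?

step 1: stack=$ Q  input=c d c $  — expand Q ::= U x
step 2: stack=$ x U  input=c d c $  — expand U ::= S d
step 3: stack=$ x d S  input=c d c $  — expand S ::= c
step 4: stack=$ x d c  input=c d c $  — match c
step 5: stack=$ x d  input=d c $  — match d
step 6: stack=$ x  input=c $  — error: top is terminal x but lookahead is c

c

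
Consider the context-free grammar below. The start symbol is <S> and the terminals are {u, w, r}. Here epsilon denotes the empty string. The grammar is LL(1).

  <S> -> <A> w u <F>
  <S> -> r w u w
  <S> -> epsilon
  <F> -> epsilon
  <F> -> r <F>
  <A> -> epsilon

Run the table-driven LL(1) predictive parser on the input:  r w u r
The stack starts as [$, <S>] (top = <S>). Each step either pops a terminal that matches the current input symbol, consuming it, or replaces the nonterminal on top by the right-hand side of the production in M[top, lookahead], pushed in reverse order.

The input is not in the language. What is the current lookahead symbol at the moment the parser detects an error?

step 1: stack=$ <S>  input=r w u r $  — expand <S> -> r w u w
step 2: stack=$ w u w r  input=r w u r $  — match r
step 3: stack=$ w u w  input=w u r $  — match w
step 4: stack=$ w u  input=u r $  — match u
step 5: stack=$ w  input=r $  — error: top is terminal w but lookahead is r

r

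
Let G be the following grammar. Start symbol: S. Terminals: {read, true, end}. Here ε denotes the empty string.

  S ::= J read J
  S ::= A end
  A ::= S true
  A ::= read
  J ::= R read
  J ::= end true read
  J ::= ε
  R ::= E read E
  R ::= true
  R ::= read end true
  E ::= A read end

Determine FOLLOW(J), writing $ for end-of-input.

FIRST(S): from S::=J read J we get {end, read, true}; from S::=A end we get {end, read, true}. So FIRST(S) = {end, read, true}.
FIRST(A): from A::=S true we get {end, read, true}; from A::=read we get {read}. So FIRST(A) = {end, read, true}.
FIRST(E): from E::=A read end we get {end, read, true}. So FIRST(E) = {end, read, true}.
FIRST(R): from R::=E read E we get {end, read, true}; from R::=true we get {true}; from R::=read end true we get {read}. So FIRST(R) = {end, read, true}.
FIRST(J): from J::=R read we get {end, read, true}; from J::=end true read we get {end}; from J::=ε we get {ε}. So FIRST(J) = {ε, end, read, true}.
FOLLOW(S) includes $ since S is the start symbol.
FOLLOW(S): in A::=S true, S is followed by true with FIRST {true}. Thus FOLLOW(S) = {$, true}.
FOLLOW(A): in S::=A end, A is followed by end with FIRST {end}; in E::=A read end, A is followed by read end with FIRST {read}. Thus FOLLOW(A) = {end, read}.
FOLLOW(J): in S::=J read J (occurrence 1), J is followed by read J with FIRST {read}; in S::=J read J (occurrence 2), the suffix after J is empty, so FOLLOW(J) ⊇ FOLLOW(S) = {$, true}. Thus FOLLOW(J) = {$, read, true}.
FOLLOW(R): in J::=R read, R is followed by read with FIRST {read}. Thus FOLLOW(R) = {read}.
FOLLOW(E): in R::=E read E (occurrence 1), E is followed by read E with FIRST {read}; in R::=E read E (occurrence 2), the suffix after E is empty, so FOLLOW(E) ⊇ FOLLOW(R) = {read}. Thus FOLLOW(E) = {read}.

{$, read, true}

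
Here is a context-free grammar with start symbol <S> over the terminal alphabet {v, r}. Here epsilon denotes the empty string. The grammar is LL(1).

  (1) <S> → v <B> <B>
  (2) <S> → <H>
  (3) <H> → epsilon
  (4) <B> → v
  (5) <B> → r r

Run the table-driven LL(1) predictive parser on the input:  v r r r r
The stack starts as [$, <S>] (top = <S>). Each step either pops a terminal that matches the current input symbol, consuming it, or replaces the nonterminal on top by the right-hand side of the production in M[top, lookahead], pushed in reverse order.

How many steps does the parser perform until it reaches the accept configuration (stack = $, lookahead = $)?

step 1: stack=$ <S>  input=v r r r r $  — expand <S> → v <B> <B>
step 2: stack=$ <B> <B> v  input=v r r r r $  — match v
step 3: stack=$ <B> <B>  input=r r r r $  — expand <B> → r r
step 4: stack=$ <B> r r  input=r r r r $  — match r
step 5: stack=$ <B> r  input=r r r $  — match r
step 6: stack=$ <B>  input=r r $  — expand <B> → r r
step 7: stack=$ r r  input=r r $  — match r
step 8: stack=$ r  input=r $  — match r
Accept reached after 8 steps.

8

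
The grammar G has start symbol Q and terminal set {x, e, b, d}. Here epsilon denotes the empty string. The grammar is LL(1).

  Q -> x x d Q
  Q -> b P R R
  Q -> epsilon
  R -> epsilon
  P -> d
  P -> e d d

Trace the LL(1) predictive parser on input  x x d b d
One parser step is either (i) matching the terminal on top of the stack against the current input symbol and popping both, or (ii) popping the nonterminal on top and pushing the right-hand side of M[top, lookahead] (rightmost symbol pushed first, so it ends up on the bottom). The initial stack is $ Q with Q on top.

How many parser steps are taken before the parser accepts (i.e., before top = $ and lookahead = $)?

10

step 1: stack=$ Q  input=x x d b d $  — expand Q -> x x d Q
step 2: stack=$ Q d x x  input=x x d b d $  — match x
step 3: stack=$ Q d x  input=x d b d $  — match x
step 4: stack=$ Q d  input=d b d $  — match d
step 5: stack=$ Q  input=b d $  — expand Q -> b P R R
step 6: stack=$ R R P b  input=b d $  — match b
step 7: stack=$ R R P  input=d $  — expand P -> d
step 8: stack=$ R R d  input=d $  — match d
step 9: stack=$ R R  input=$  — expand R -> epsilon
step 10: stack=$ R  input=$  — expand R -> epsilon
Accept reached after 10 steps.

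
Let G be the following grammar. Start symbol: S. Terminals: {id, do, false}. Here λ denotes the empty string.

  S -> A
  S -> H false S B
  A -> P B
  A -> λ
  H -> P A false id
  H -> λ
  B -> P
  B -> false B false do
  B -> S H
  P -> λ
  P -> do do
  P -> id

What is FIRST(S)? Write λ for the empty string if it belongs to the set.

FIRST(P): from P->λ we get {λ}; from P->do do we get {do}; from P->id we get {id}. So FIRST(P) = {λ, do, id}.
FIRST(S): from S->A we get {λ, do, false, id}; from S->H false S B we get {do, false, id}. So FIRST(S) = {λ, do, false, id}.
FIRST(A): from A->P B we get {λ, do, false, id}; from A->λ we get {λ}. So FIRST(A) = {λ, do, false, id}.
FIRST(H): from H->P A false id we get {do, false, id}; from H->λ we get {λ}. So FIRST(H) = {λ, do, false, id}.
FIRST(B): from B->P we get {λ, do, id}; from B->false B false do we get {false}; from B->S H we get {λ, do, false, id}. So FIRST(B) = {λ, do, false, id}.

{λ, do, false, id}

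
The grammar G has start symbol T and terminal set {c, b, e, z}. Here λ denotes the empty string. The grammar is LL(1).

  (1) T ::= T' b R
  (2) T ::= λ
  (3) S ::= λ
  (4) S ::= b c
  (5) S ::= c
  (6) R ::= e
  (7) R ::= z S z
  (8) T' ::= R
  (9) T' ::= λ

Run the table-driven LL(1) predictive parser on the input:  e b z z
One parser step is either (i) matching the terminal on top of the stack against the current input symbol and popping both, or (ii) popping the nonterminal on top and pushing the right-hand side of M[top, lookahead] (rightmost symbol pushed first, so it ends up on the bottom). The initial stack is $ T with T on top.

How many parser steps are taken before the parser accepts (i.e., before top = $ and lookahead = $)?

step 1: stack=$ T  input=e b z z $  — expand T ::= T' b R
step 2: stack=$ R b T'  input=e b z z $  — expand T' ::= R
step 3: stack=$ R b R  input=e b z z $  — expand R ::= e
step 4: stack=$ R b e  input=e b z z $  — match e
step 5: stack=$ R b  input=b z z $  — match b
step 6: stack=$ R  input=z z $  — expand R ::= z S z
step 7: stack=$ z S z  input=z z $  — match z
step 8: stack=$ z S  input=z $  — expand S ::= λ
step 9: stack=$ z  input=z $  — match z
Accept reached after 9 steps.

9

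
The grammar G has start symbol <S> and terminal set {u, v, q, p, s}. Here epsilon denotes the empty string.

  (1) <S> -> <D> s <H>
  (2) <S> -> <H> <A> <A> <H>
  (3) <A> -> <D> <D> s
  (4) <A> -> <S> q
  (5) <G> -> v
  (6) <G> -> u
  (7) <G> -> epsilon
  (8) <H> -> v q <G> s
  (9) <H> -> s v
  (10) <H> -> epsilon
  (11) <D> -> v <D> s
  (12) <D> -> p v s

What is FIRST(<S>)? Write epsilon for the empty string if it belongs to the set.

{p, s, v}

FIRST(<G>) = {epsilon, u, v}
FIRST(<H>) = {epsilon, s, v}
FIRST(<D>) = {p, v}
FIRST(<S>) = {p, s, v}  (via <D> s <H>, <H> <A> <A> <H>)
FIRST(<A>) = {p, s, v}  (via <D> <D> s, <S> q)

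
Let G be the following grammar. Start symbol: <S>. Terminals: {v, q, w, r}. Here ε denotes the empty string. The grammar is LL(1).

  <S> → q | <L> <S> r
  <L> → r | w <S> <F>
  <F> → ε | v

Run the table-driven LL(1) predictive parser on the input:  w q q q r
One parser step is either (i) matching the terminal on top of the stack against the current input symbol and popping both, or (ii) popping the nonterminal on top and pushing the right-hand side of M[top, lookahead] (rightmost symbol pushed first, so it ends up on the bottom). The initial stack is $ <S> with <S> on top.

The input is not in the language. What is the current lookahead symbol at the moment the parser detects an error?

q

step 1: stack=$ <S>  input=w q q q r $  — expand <S> → <L> <S> r
step 2: stack=$ r <S> <L>  input=w q q q r $  — expand <L> → w <S> <F>
step 3: stack=$ r <S> <F> <S> w  input=w q q q r $  — match w
step 4: stack=$ r <S> <F> <S>  input=q q q r $  — expand <S> → q
step 5: stack=$ r <S> <F> q  input=q q q r $  — match q
step 6: stack=$ r <S> <F>  input=q q r $  — expand <F> → ε
step 7: stack=$ r <S>  input=q q r $  — expand <S> → q
step 8: stack=$ r q  input=q q r $  — match q
step 9: stack=$ r  input=q r $  — error: top is terminal r but lookahead is q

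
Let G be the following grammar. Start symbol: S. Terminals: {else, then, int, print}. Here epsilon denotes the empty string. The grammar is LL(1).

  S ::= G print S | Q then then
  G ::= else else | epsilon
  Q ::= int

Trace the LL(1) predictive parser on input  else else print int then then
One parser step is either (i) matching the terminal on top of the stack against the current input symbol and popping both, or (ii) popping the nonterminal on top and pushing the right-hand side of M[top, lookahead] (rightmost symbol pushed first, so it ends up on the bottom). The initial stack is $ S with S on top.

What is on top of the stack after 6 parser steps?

step 1: stack=$ S  input=else else print int then then $  — expand S ::= G print S
step 2: stack=$ S print G  input=else else print int then then $  — expand G ::= else else
step 3: stack=$ S print else else  input=else else print int then then $  — match else
step 4: stack=$ S print else  input=else print int then then $  — match else
step 5: stack=$ S print  input=print int then then $  — match print
step 6: stack=$ S  input=int then then $  — expand S ::= Q then then
Stack after step 6: $ then then Q (top = Q).

Q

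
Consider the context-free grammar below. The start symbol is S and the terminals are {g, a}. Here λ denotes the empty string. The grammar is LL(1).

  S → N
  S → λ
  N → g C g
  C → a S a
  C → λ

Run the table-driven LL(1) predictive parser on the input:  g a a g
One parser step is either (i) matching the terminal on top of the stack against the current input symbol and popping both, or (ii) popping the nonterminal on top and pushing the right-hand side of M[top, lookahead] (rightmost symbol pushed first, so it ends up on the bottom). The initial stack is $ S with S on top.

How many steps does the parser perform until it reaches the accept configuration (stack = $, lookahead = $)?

8

     Stack      Input      Action
  1  $ S        g a a g $  expand S → N
  2  $ N        g a a g $  expand N → g C g
  3  $ g C g    g a a g $  match g
  4  $ g C      a a g $    expand C → a S a
  5  $ g a S a  a a g $    match a
  6  $ g a S    a g $      expand S → λ
  7  $ g a      a g $      match a
  8  $ g        g $        match g
Accept reached after 8 steps.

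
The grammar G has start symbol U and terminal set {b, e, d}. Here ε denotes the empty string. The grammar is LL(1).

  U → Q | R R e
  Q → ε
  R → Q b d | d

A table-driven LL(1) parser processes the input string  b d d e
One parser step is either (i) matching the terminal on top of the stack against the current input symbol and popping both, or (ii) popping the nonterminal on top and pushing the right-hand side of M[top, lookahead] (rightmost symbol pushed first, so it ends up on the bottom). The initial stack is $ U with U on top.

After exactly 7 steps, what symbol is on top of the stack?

e

step 1: stack=$ U  input=b d d e $  — expand U → R R e
step 2: stack=$ e R R  input=b d d e $  — expand R → Q b d
step 3: stack=$ e R d b Q  input=b d d e $  — expand Q → ε
step 4: stack=$ e R d b  input=b d d e $  — match b
step 5: stack=$ e R d  input=d d e $  — match d
step 6: stack=$ e R  input=d e $  — expand R → d
step 7: stack=$ e d  input=d e $  — match d
Stack after step 7: $ e (top = e).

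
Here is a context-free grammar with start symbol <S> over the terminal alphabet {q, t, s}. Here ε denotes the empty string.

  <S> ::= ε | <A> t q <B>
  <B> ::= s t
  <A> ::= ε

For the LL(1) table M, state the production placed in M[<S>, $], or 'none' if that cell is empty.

FIRST(<B>) = {s}
FIRST(<A>) = {ε}
FIRST(<S>) = {ε, t}  (via <A> t q <B>)
FOLLOW(<S>) includes $ since <S> is the start symbol.
FOLLOW(<S>): <S> appears on no right-hand side. Thus FOLLOW(<S>) = {$}.
For <S> ::= ε: FIRST(ε) = {ε}, so it goes in M[<S>, t] for t ∈ {}; since ε ∈ FIRST, also for every t ∈ FOLLOW(<S>) = {$}.
For <S> ::= <A> t q <B>: FIRST(<A> t q <B>) = {t}, so it goes in M[<S>, t] for t ∈ {t}.

<S> ::= ε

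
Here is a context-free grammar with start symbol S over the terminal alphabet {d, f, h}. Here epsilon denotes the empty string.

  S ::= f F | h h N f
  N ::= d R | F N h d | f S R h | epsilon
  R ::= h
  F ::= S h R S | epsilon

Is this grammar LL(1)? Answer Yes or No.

No

FIRST(S) = {f, h}
FIRST(N) = {epsilon, d, f, h}
FIRST(R) = {h}
FIRST(F) = {epsilon, f, h}
FOLLOW(S) = {$, d, f, h}
FOLLOW(N) = {f, h}
FOLLOW(R) = {f, h}
FOLLOW(F) = {$, d, f, h}
Cell M[F, f] receives both F ::= S h R S and F ::= epsilon — the grammar is not LL(1).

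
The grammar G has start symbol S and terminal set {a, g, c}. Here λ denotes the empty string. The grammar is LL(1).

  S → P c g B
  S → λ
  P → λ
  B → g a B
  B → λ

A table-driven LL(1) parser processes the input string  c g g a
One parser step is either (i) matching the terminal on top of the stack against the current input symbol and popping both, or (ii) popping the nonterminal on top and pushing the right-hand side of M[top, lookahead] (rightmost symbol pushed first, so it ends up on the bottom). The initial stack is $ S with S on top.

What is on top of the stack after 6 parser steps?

step 1: stack=$ S  input=c g g a $  — expand S → P c g B
step 2: stack=$ B g c P  input=c g g a $  — expand P → λ
step 3: stack=$ B g c  input=c g g a $  — match c
step 4: stack=$ B g  input=g g a $  — match g
step 5: stack=$ B  input=g a $  — expand B → g a B
step 6: stack=$ B a g  input=g a $  — match g
Stack after step 6: $ B a (top = a).

a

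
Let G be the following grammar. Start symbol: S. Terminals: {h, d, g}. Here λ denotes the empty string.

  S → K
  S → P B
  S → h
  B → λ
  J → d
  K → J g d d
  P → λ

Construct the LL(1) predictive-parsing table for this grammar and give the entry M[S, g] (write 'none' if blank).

FIRST(B) = {λ}
FIRST(J) = {d}
FIRST(P) = {λ}
FIRST(K) = {d}  (via J g d d)
FIRST(S) = {λ, d, h}  (via K, P B)
FOLLOW(S) includes $ since S is the start symbol.
FOLLOW(S): S appears on no right-hand side. Thus FOLLOW(S) = {$}.
For S → K: FIRST(K) = {d}, so it goes in M[S, t] for t ∈ {d}.
For S → P B: FIRST(P B) = {λ}, so it goes in M[S, t] for t ∈ {}; since λ ∈ FIRST, also for every t ∈ FOLLOW(S) = {$}.
For S → h: FIRST(h) = {h}, so it goes in M[S, t] for t ∈ {h}.
None of these place a production in M[S, g].

none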